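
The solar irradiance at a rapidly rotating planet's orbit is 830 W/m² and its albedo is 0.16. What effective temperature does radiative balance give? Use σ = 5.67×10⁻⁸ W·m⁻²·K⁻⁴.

Power absorbed = (1−a)S·πR²; power emitted = 4πR²σT⁴. Equating and cancelling πR²:
T = ((1−a)S / 4σ)^(1/4) = (697 / (4 × 5.67×10⁻⁸))^(1/4) = (3.07×10^9)^(1/4).
T = 235 K.

T ≈ 235 K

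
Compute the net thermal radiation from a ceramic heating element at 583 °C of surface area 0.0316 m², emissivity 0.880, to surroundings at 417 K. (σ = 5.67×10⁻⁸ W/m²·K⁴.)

Convert: 583 °C = 856 K.
Q = εσA(T⁴ − T_s⁴). T⁴ − T_s⁴ = (856)⁴ − (417)⁴ = 5.37×10^11 − 3.02×10^10 = 5.07×10^11 K⁴.
Q = 0.880 × 5.67×10⁻⁸ × 0.0316 × 5.07×10^11 = 799 W.

Q ≈ 799 W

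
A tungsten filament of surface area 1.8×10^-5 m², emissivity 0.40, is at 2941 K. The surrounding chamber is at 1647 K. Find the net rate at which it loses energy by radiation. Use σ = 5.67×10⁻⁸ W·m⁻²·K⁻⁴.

Q ≈ 27.5 W

Q = εσA(T⁴ − T_s⁴). T⁴ − T_s⁴ = (2941)⁴ − (1647)⁴ = 7.48×10^13 − 7.36×10^12 = 6.75×10^13 K⁴.
Q = 0.40 × 5.67×10⁻⁸ × 1.80×10^-5 × 6.75×10^13 = 27.5 W.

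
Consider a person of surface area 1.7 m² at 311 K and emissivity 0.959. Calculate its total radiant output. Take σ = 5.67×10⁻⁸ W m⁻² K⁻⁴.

P = εσAT⁴ = 0.959 × 5.67×10⁻⁸ × 1.70 × (311)⁴ = 0.959 × 5.67×10⁻⁸ × 1.70 × 9.35×10^9.
P = 865 W.

P ≈ 865 W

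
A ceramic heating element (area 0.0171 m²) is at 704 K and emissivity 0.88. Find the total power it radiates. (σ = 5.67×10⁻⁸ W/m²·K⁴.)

P ≈ 210 W

P = εσAT⁴ = 0.88 × 5.67×10⁻⁸ × 0.0171 × (704)⁴ = 0.88 × 5.67×10⁻⁸ × 0.0171 × 2.46×10^11.
P = 210 W.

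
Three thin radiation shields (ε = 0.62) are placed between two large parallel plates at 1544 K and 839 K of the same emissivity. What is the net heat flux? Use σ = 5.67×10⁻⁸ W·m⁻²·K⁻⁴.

q ≈ 33000 W/m²

Each of the 4 gaps contributes resistance (2/ε − 1) = 2/0.62 − 1 = 2.226; total = 8.903.
q = σ(T₁⁴ − T₂⁴) / 8.903 = 5.67×10⁻⁸ × 5.19×10^12 / 8.903 = 33000 W/m².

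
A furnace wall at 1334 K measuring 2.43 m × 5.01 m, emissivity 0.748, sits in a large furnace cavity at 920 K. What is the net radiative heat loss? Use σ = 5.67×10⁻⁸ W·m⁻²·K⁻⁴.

Q ≈ 1.27×10^6 W

A = 2.43 × 5.01 = 12.2 m².
Q = εσA(T⁴ − T_s⁴). T⁴ − T_s⁴ = (1334)⁴ − (920)⁴ = 3.17×10^12 − 7.16×10^11 = 2.45×10^12 K⁴.
Q = 0.748 × 5.67×10⁻⁸ × 12.2 × 2.45×10^12 = 1.27×10^6 W.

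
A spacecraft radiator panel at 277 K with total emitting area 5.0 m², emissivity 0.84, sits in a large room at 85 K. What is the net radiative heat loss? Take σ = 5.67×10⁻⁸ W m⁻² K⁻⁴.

Q ≈ 1390 W

Q = εσA(T⁴ − T_s⁴). T⁴ − T_s⁴ = (277)⁴ − (85)⁴ = 5.89×10^9 − 5.22×10^7 = 5.84×10^9 K⁴.
Q = 0.84 × 5.67×10⁻⁸ × 5.00 × 5.84×10^9 = 1390 W.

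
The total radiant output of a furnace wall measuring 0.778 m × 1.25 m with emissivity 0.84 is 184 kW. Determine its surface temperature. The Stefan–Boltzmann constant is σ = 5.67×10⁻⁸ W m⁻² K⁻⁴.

A = 0.778 × 1.25 = 0.973 m².
From P = εσAT⁴, T = (P / εσA)^(1/4) = (1.84×10^5 / (0.84 × 5.67×10⁻⁸ × 0.973))^(1/4).
T = (3.97×10^12)^(1/4) = 1410 K.

T ≈ 1410 K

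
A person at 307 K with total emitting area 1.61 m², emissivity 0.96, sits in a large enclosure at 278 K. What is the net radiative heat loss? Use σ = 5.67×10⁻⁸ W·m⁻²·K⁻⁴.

Q ≈ 255 W

Q = εσA(T⁴ − T_s⁴). T⁴ − T_s⁴ = (307)⁴ − (278)⁴ = 8.88×10^9 − 5.97×10^9 = 2.91×10^9 K⁴.
Q = 0.96 × 5.67×10⁻⁸ × 1.61 × 2.91×10^9 = 255 W.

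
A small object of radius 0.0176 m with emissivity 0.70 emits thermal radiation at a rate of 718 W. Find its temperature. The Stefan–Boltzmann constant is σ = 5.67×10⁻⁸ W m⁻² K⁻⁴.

T ≈ 1470 K

A = 4πr² = 4π × (0.0176)² = 3.89×10^-3 m².
From P = εσAT⁴, T = (P / εσA)^(1/4) = (718 / (0.70 × 5.67×10⁻⁸ × 3.89×10^-3))^(1/4).
T = (4.65×10^12)^(1/4) = 1470 K.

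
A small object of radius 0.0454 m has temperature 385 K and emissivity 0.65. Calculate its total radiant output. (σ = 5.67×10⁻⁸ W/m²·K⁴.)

P ≈ 21.0 W

A = 4πr² = 4π × (0.0454)² = 0.0259 m².
P = εσAT⁴ = 0.65 × 5.67×10⁻⁸ × 0.0259 × (385)⁴ = 0.65 × 5.67×10⁻⁸ × 0.0259 × 2.20×10^10.
P = 21.0 W.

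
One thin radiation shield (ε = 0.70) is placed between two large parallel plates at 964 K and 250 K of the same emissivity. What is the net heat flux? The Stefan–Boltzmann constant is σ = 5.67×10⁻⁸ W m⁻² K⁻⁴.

Each of the 2 gaps contributes resistance (2/ε − 1) = 2/0.70 − 1 = 1.857; total = 3.714.
q = σ(T₁⁴ − T₂⁴) / 3.714 = 5.67×10⁻⁸ × 8.60×10^11 / 3.714 = 13100 W/m².

q ≈ 13100 W/m²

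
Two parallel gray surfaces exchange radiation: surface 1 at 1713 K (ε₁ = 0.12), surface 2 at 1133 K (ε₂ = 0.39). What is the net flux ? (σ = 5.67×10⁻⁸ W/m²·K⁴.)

For two large parallel gray plates, q = σ(T₁⁴ − T₂⁴) / (1/ε₁ + 1/ε₂ − 1).
1/ε₁ + 1/ε₂ − 1 = 1/0.12 + 1/0.39 − 1 = 9.897.
T₁⁴ − T₂⁴ = 8.61×10^12 − 1.65×10^12 = 6.96×10^12 K⁴.
q = 5.67×10⁻⁸ × 6.96×10^12 / 9.897 = 39900 W/m².

q ≈ 39900 W/m²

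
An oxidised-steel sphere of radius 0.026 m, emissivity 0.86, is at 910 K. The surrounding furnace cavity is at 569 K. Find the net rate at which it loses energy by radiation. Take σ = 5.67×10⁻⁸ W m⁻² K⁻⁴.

A = 4πr² = 4π × (0.026)² = 8.49×10^-3 m².
Q = εσA(T⁴ − T_s⁴). T⁴ − T_s⁴ = (910)⁴ − (569)⁴ = 6.86×10^11 − 1.05×10^11 = 5.81×10^11 K⁴.
Q = 0.86 × 5.67×10⁻⁸ × 8.49×10^-3 × 5.81×10^11 = 241 W.

Q ≈ 241 W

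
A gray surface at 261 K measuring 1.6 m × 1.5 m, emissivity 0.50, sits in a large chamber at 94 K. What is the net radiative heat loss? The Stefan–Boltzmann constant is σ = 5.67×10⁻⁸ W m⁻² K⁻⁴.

A = 1.6 × 1.5 = 2.40 m².
Q = εσA(T⁴ − T_s⁴). T⁴ − T_s⁴ = (261)⁴ − (94)⁴ = 4.64×10^9 − 7.81×10^7 = 4.56×10^9 K⁴.
Q = 0.50 × 5.67×10⁻⁸ × 2.40 × 4.56×10^9 = 310 W.

Q ≈ 310 W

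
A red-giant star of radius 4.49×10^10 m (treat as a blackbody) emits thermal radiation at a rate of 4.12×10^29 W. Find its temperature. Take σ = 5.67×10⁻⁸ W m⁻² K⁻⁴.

A = 4πr² = 4π × (4.49×10^10)² = 2.53×10^22 m².
From P = σAT⁴, T = (P / σA)^(1/4) = (4.12×10^29 / (5.67×10⁻⁸ × 2.53×10^22))^(1/4).
T = (2.87×10^14)^(1/4) = 4120 K.

T ≈ 4120 K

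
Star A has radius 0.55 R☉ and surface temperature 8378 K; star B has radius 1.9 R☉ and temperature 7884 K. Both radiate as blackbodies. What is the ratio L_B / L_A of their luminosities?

L_B/L_A ≈ 9.36

L = 4πR²σT⁴ ∝ R²T⁴, so L_B/L_A = (1.9/0.55)² × (7884/8378)⁴ = 11.9 × 0.784 = 9.36.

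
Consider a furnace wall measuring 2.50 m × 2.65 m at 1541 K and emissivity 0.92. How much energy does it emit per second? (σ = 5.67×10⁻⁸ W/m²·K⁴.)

A = 2.50 × 2.65 = 6.62 m².
Stefan–Boltzmann: P = εσAT⁴ = 0.92 × 5.67×10⁻⁸ × 6.62 × (1541)⁴ = 0.92 × 5.67×10⁻⁸ × 6.62 × 5.64×10^12.
P = 1.95×10^6 W.

P ≈ 1.95×10^6 W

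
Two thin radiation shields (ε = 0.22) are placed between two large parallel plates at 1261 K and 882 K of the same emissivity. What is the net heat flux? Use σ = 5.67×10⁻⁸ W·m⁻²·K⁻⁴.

Each of the 3 gaps contributes resistance (2/ε − 1) = 2/0.22 − 1 = 8.091; total = 24.27.
q = σ(T₁⁴ − T₂⁴) / 24.27 = 5.67×10⁻⁸ × 1.92×10^12 / 24.27 = 4490 W/m².

q ≈ 4490 W/m²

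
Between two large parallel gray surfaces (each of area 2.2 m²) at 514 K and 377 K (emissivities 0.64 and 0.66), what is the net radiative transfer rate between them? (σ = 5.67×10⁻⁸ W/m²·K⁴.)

Q ≈ 2980 W

For two large parallel gray plates, q = σ(T₁⁴ − T₂⁴) / (1/ε₁ + 1/ε₂ − 1).
1/ε₁ + 1/ε₂ − 1 = 1/0.64 + 1/0.66 − 1 = 2.078.
T₁⁴ − T₂⁴ = 6.98×10^10 − 2.02×10^10 = 4.96×10^10 K⁴.
q = 5.67×10⁻⁸ × 4.96×10^10 / 2.078 = 1350 W/m².
Q = q·A = 1350 × 2.2 = 2980 W.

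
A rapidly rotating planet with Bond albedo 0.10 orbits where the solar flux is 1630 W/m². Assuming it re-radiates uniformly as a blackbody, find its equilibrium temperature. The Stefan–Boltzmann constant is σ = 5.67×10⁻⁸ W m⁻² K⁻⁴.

T ≈ 284 K

Power absorbed = (1−a)S·πR²; power emitted = 4πR²σT⁴. Equating and cancelling πR²:
T = ((1−a)S / 4σ)^(1/4) = (1470 / (4 × 5.67×10⁻⁸))^(1/4) = (6.47×10^9)^(1/4).
T = 284 K.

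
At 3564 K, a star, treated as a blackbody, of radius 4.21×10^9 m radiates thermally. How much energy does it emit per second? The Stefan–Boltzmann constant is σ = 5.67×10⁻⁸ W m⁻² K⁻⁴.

A = 4πr² = 4π × (4.21×10^9)² = 2.23×10^20 m².
P = σAT⁴ = 5.67×10⁻⁸ × 2.23×10^20 × (3564)⁴ = 5.67×10⁻⁸ × 2.23×10^20 × 1.61×10^14.
P = 2.04×10^27 W.

P ≈ 2.04×10^27 W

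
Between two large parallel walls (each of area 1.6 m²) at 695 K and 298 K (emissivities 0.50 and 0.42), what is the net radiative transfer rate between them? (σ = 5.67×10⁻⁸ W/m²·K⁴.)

Q ≈ 6050 W

For two large parallel gray plates, q = σ(T₁⁴ − T₂⁴) / (1/ε₁ + 1/ε₂ − 1).
1/ε₁ + 1/ε₂ − 1 = 1/0.50 + 1/0.42 − 1 = 3.381.
T₁⁴ − T₂⁴ = 2.33×10^11 − 7.89×10^9 = 2.25×10^11 K⁴.
q = 5.67×10⁻⁸ × 2.25×10^11 / 3.381 = 3780 W/m².
Q = q·A = 3780 × 1.6 = 6050 W.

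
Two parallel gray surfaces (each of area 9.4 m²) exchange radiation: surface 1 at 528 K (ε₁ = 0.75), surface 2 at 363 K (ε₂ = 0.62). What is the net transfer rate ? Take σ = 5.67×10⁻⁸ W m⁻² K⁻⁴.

For two large parallel gray plates, q = σ(T₁⁴ − T₂⁴) / (1/ε₁ + 1/ε₂ − 1).
1/ε₁ + 1/ε₂ − 1 = 1/0.75 + 1/0.62 − 1 = 1.946.
T₁⁴ − T₂⁴ = 7.77×10^10 − 1.74×10^10 = 6.04×10^10 K⁴.
q = 5.67×10⁻⁸ × 6.04×10^10 / 1.946 = 1760 W/m².
Q = q·A = 1760 × 9.4 = 16500 W.

Q ≈ 16500 W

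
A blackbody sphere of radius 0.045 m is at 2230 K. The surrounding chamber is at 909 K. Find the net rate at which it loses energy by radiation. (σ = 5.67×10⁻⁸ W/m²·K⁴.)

Q ≈ 34700 W

A = 4πr² = 4π × (0.045)² = 0.0254 m².
Q = σA(T⁴ − T_s⁴). T⁴ − T_s⁴ = (2230)⁴ − (909)⁴ = 2.47×10^13 − 6.83×10^11 = 2.40×10^13 K⁴.
Q = 5.67×10⁻⁸ × 0.0254 × 2.40×10^13 = 34700 W.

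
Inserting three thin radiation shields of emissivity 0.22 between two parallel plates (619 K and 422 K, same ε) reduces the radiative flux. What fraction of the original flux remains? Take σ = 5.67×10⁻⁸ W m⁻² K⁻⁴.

With N identical shields there are N+1 = 4 gaps in series, each with the same radiative resistance, so the flux falls to 1/(N+1) of its unshielded value.

ratio ≈ 0.250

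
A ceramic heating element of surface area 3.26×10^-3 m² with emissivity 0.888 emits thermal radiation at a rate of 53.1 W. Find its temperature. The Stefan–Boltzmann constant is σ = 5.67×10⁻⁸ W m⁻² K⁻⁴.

From P = εσAT⁴, T = (P / εσA)^(1/4) = (53.1 / (0.888 × 5.67×10⁻⁸ × 3.26×10^-3))^(1/4).
T = (3.24×10^11)^(1/4) = 754 K.

T ≈ 754 K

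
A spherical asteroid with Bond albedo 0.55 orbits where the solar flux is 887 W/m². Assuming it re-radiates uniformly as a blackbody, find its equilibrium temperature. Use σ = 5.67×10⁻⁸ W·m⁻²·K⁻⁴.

Power absorbed = (1−a)S·πR²; power emitted = 4πR²σT⁴. Equating and cancelling πR²:
T = ((1−a)S / 4σ)^(1/4) = (399 / (4 × 5.67×10⁻⁸))^(1/4) = (1.76×10^9)^(1/4).
T = 205 K.

T ≈ 205 K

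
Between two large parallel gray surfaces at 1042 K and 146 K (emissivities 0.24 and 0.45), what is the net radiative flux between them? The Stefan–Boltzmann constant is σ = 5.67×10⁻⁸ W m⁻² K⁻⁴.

For two large parallel gray plates, q = σ(T₁⁴ − T₂⁴) / (1/ε₁ + 1/ε₂ − 1).
1/ε₁ + 1/ε₂ − 1 = 1/0.24 + 1/0.45 − 1 = 5.389.
T₁⁴ − T₂⁴ = 1.18×10^12 − 4.54×10^8 = 1.18×10^12 K⁴.
q = 5.67×10⁻⁸ × 1.18×10^12 / 5.389 = 12400 W/m².

q ≈ 12400 W/m²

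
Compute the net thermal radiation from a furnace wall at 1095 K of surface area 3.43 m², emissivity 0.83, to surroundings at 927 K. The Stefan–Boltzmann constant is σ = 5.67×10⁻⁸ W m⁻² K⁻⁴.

Q = εσA(T⁴ − T_s⁴). T⁴ − T_s⁴ = (1095)⁴ − (927)⁴ = 1.44×10^12 − 7.38×10^11 = 6.99×10^11 K⁴.
Q = 0.83 × 5.67×10⁻⁸ × 3.43 × 6.99×10^11 = 1.13×10^5 W.

Q ≈ 1.13×10^5 W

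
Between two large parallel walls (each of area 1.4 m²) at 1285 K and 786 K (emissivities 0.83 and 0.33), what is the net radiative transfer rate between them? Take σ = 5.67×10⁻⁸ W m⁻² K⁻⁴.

Q ≈ 57500 W

For two large parallel gray plates, q = σ(T₁⁴ − T₂⁴) / (1/ε₁ + 1/ε₂ − 1).
1/ε₁ + 1/ε₂ − 1 = 1/0.83 + 1/0.33 − 1 = 3.235.
T₁⁴ − T₂⁴ = 2.73×10^12 − 3.82×10^11 = 2.34×10^12 K⁴.
q = 5.67×10⁻⁸ × 2.34×10^12 / 3.235 = 41100 W/m².
Q = q·A = 41100 × 1.4 = 57500 W.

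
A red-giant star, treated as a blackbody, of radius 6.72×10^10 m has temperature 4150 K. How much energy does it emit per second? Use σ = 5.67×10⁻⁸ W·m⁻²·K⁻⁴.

A = 4πr² = 4π × (6.72×10^10)² = 5.67×10^22 m².
P = σAT⁴ = 5.67×10⁻⁸ × 5.67×10^22 × (4150)⁴ = 5.67×10⁻⁸ × 5.67×10^22 × 2.97×10^14.
P = 9.54×10^29 W.

P ≈ 9.54×10^29 W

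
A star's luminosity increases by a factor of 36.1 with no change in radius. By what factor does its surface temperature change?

factor ≈ 2.45

P ∝ T⁴ ⇒ T ∝ P^(1/4), so T scales by (36.1)^(1/4) = 2.45.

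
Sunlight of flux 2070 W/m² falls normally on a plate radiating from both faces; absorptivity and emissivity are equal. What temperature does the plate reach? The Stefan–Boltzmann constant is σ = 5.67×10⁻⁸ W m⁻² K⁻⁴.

Absorbed flux αS = emitted flux 2εσT⁴ per unit area; with α = ε this gives T = (S/2σ)^(1/4).
T = (2070 / (2 × 5.67×10⁻⁸))^(1/4) = (1.83×10^10)^(1/4).
T = 368 K.

T ≈ 368 K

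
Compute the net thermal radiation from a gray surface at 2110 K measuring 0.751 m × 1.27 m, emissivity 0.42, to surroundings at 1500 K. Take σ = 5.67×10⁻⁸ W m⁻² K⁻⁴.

Q ≈ 3.35×10^5 W

A = 0.751 × 1.27 = 0.954 m².
Q = εσA(T⁴ − T_s⁴). T⁴ − T_s⁴ = (2110)⁴ − (1500)⁴ = 1.98×10^13 − 5.06×10^12 = 1.48×10^13 K⁴.
Q = 0.42 × 5.67×10⁻⁸ × 0.954 × 1.48×10^13 = 3.35×10^5 W.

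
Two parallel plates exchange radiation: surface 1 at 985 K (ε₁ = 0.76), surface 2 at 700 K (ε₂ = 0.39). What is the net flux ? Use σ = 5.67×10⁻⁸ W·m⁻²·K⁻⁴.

For two large parallel gray plates, q = σ(T₁⁴ − T₂⁴) / (1/ε₁ + 1/ε₂ − 1).
1/ε₁ + 1/ε₂ − 1 = 1/0.76 + 1/0.39 − 1 = 2.880.
T₁⁴ − T₂⁴ = 9.41×10^11 − 2.40×10^11 = 7.01×10^11 K⁴.
q = 5.67×10⁻⁸ × 7.01×10^11 / 2.880 = 13800 W/m².

q ≈ 13800 W/m²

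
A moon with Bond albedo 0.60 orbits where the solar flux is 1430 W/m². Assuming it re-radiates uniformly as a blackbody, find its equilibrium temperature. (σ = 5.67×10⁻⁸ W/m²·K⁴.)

T ≈ 224 K

Power absorbed = (1−a)S·πR²; power emitted = 4πR²σT⁴. Equating and cancelling πR²:
T = ((1−a)S / 4σ)^(1/4) = (572 / (4 × 5.67×10⁻⁸))^(1/4) = (2.52×10^9)^(1/4).
T = 224 K.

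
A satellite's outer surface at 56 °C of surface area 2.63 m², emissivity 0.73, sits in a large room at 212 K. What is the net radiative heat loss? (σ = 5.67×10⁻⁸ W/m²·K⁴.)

Q ≈ 1060 W

Convert: 56 °C = 329 K.
Q = εσA(T⁴ − T_s⁴). T⁴ − T_s⁴ = (329)⁴ − (212)⁴ = 1.17×10^10 − 2.02×10^9 = 9.70×10^9 K⁴.
Q = 0.73 × 5.67×10⁻⁸ × 2.63 × 9.70×10^9 = 1060 W.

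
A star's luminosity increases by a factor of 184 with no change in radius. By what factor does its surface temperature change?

factor ≈ 3.68

P ∝ T⁴ ⇒ T ∝ P^(1/4), so T scales by (184)^(1/4) = 3.68.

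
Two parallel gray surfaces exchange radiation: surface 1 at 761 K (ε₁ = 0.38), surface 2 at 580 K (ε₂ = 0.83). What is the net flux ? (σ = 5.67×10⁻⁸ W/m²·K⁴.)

q ≈ 4440 W/m²

For two large parallel gray plates, q = σ(T₁⁴ − T₂⁴) / (1/ε₁ + 1/ε₂ − 1).
1/ε₁ + 1/ε₂ − 1 = 1/0.38 + 1/0.83 − 1 = 2.836.
T₁⁴ − T₂⁴ = 3.35×10^11 − 1.13×10^11 = 2.22×10^11 K⁴.
q = 5.67×10⁻⁸ × 2.22×10^11 / 2.836 = 4440 W/m².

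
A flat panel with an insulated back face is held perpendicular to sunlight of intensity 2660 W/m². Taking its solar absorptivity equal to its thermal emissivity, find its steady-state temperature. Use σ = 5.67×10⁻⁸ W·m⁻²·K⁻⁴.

Absorbed flux αS = emitted flux εσT⁴ (one radiating face); with α = ε, T = (S/σ)^(1/4).
T = (2660 / 5.67×10⁻⁸)^(1/4) = (4.69×10^10)^(1/4).
T = 465 K.

T ≈ 465 K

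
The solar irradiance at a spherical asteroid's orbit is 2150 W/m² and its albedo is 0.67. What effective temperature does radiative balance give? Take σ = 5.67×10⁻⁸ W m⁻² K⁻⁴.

T ≈ 236 K

Power absorbed = (1−a)S·πR²; power emitted = 4πR²σT⁴. Equating and cancelling πR²:
T = ((1−a)S / 4σ)^(1/4) = (709 / (4 × 5.67×10⁻⁸))^(1/4) = (3.13×10^9)^(1/4).
T = 236 K.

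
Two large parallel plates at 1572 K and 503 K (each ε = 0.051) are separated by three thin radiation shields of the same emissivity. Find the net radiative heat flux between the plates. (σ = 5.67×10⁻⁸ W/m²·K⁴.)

Each of the 4 gaps contributes resistance (2/ε − 1) = 2/0.051 − 1 = 38.22; total = 152.9.
q = σ(T₁⁴ − T₂⁴) / 152.9 = 5.67×10⁻⁸ × 6.04×10^12 / 152.9 = 2240 W/m².

q ≈ 2240 W/m²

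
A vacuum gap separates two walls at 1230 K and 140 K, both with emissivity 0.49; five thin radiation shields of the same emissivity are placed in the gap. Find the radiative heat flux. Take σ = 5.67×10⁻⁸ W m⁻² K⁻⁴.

Each of the 6 gaps contributes resistance (2/ε − 1) = 2/0.49 − 1 = 3.082; total = 18.49.
q = σ(T₁⁴ − T₂⁴) / 18.49 = 5.67×10⁻⁸ × 2.29×10^12 / 18.49 = 7020 W/m².

q ≈ 7020 W/m²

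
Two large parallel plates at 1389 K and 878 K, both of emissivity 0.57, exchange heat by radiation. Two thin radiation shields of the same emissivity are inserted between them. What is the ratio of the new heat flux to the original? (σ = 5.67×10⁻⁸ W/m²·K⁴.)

ratio ≈ 0.333

With N identical shields there are N+1 = 3 gaps in series, each with the same radiative resistance, so the flux falls to 1/(N+1) of its unshielded value.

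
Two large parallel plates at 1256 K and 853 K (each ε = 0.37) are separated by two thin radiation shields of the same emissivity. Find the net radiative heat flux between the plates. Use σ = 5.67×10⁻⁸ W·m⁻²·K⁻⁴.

q ≈ 8410 W/m²

Each of the 3 gaps contributes resistance (2/ε − 1) = 2/0.37 − 1 = 4.405; total = 13.22.
q = σ(T₁⁴ − T₂⁴) / 13.22 = 5.67×10⁻⁸ × 1.96×10^12 / 13.22 = 8410 W/m².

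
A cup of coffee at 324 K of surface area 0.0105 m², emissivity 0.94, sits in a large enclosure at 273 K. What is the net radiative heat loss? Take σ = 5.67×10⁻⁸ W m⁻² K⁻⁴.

Q = εσA(T⁴ − T_s⁴). T⁴ − T_s⁴ = (324)⁴ − (273)⁴ = 1.10×10^10 − 5.55×10^9 = 5.47×10^9 K⁴.
Q = 0.94 × 5.67×10⁻⁸ × 0.0105 × 5.47×10^9 = 3.06 W.

Q ≈ 3.06 W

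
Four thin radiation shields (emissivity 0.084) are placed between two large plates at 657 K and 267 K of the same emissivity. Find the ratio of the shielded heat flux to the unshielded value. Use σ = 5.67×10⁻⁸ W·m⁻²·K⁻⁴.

With N identical shields there are N+1 = 5 gaps in series, each with the same radiative resistance, so the flux falls to 1/(N+1) of its unshielded value.

ratio ≈ 0.200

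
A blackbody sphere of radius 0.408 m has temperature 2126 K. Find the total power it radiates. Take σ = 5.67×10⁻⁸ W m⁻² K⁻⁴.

P ≈ 2.42×10^6 W

A = 4πr² = 4π × (0.408)² = 2.09 m².
P = σAT⁴ = 5.67×10⁻⁸ × 2.09 × (2126)⁴ = 5.67×10⁻⁸ × 2.09 × 2.04×10^13.
P = 2.42×10^6 W.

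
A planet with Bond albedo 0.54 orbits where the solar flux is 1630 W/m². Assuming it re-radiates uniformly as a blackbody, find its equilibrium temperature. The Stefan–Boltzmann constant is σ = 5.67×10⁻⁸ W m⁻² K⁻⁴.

Power absorbed = (1−a)S·πR²; power emitted = 4πR²σT⁴. Equating and cancelling πR²:
T = ((1−a)S / 4σ)^(1/4) = (750 / (4 × 5.67×10⁻⁸))^(1/4) = (3.31×10^9)^(1/4).
T = 240 K.

T ≈ 240 K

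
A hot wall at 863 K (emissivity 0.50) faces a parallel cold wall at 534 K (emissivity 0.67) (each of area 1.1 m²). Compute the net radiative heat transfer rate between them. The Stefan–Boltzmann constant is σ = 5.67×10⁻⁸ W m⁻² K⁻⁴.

Q ≈ 11800 W

For two large parallel gray plates, q = σ(T₁⁴ − T₂⁴) / (1/ε₁ + 1/ε₂ − 1).
1/ε₁ + 1/ε₂ − 1 = 1/0.50 + 1/0.67 − 1 = 2.493.
T₁⁴ − T₂⁴ = 5.55×10^11 − 8.13×10^10 = 4.73×10^11 K⁴.
q = 5.67×10⁻⁸ × 4.73×10^11 / 2.493 = 10800 W/m².
Q = q·A = 10800 × 1.1 = 11800 W.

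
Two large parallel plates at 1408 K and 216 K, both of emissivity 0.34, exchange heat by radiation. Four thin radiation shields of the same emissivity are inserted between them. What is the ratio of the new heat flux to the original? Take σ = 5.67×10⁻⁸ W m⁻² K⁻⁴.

With N identical shields there are N+1 = 5 gaps in series, each with the same radiative resistance, so the flux falls to 1/(N+1) of its unshielded value.

ratio ≈ 0.200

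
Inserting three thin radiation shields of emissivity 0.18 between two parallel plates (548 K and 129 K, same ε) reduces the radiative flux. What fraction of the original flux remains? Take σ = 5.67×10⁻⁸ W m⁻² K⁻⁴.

ratio ≈ 0.250

With N identical shields there are N+1 = 4 gaps in series, each with the same radiative resistance, so the flux falls to 1/(N+1) of its unshielded value.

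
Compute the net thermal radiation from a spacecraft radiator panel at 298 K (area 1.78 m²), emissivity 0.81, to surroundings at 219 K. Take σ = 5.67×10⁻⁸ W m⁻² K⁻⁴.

Q ≈ 457 W

Q = εσA(T⁴ − T_s⁴). T⁴ − T_s⁴ = (298)⁴ − (219)⁴ = 7.89×10^9 − 2.30×10^9 = 5.59×10^9 K⁴.
Q = 0.81 × 5.67×10⁻⁸ × 1.78 × 5.59×10^9 = 457 W.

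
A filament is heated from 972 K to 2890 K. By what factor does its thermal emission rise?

ratio ≈ 78.1

P ∝ T⁴, so the ratio is (2890/972)⁴ = (2.973)⁴ = 78.1.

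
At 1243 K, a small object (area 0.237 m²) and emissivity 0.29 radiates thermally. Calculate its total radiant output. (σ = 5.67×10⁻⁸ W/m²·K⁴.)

Stefan–Boltzmann: P = εσAT⁴ = 0.29 × 5.67×10⁻⁸ × 0.237 × (1243)⁴ = 0.29 × 5.67×10⁻⁸ × 0.237 × 2.39×10^12.
P = 9300 W.

P ≈ 9300 W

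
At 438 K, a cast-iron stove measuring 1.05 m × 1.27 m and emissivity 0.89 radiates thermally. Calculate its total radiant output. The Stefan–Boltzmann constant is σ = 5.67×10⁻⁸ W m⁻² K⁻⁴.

P ≈ 2480 W

A = 1.05 × 1.27 = 1.33 m².
Stefan–Boltzmann: P = εσAT⁴ = 0.89 × 5.67×10⁻⁸ × 1.33 × (438)⁴ = 0.89 × 5.67×10⁻⁸ × 1.33 × 3.68×10^10.
P = 2480 W.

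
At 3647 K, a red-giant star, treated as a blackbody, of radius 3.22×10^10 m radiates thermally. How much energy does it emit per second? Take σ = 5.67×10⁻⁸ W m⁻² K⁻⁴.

A = 4πr² = 4π × (3.22×10^10)² = 1.30×10^22 m².
P = σAT⁴ = 5.67×10⁻⁸ × 1.30×10^22 × (3647)⁴ = 5.67×10⁻⁸ × 1.30×10^22 × 1.77×10^14.
P = 1.31×10^29 W.

P ≈ 1.31×10^29 W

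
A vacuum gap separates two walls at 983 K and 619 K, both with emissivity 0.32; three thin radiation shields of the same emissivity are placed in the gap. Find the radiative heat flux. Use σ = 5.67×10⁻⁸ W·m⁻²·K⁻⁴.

Each of the 4 gaps contributes resistance (2/ε − 1) = 2/0.32 − 1 = 5.250; total = 21.00.
q = σ(T₁⁴ − T₂⁴) / 21.00 = 5.67×10⁻⁸ × 7.87×10^11 / 21.00 = 2120 W/m².

q ≈ 2120 W/m²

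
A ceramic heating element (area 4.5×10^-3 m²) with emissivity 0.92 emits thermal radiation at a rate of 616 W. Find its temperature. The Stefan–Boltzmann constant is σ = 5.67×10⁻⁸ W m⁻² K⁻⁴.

T ≈ 1270 K

From P = εσAT⁴, T = (P / εσA)^(1/4) = (616 / (0.92 × 5.67×10⁻⁸ × 4.50×10^-3))^(1/4).
T = (2.62×10^12)^(1/4) = 1270 K.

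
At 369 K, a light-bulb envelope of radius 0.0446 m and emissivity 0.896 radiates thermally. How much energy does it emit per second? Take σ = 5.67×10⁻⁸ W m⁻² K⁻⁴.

A = 4πr² = 4π × (0.0446)² = 0.0250 m².
P = εσAT⁴ = 0.896 × 5.67×10⁻⁸ × 0.0250 × (369)⁴ = 0.896 × 5.67×10⁻⁸ × 0.0250 × 1.85×10^10.
P = 23.5 W.

P ≈ 23.5 W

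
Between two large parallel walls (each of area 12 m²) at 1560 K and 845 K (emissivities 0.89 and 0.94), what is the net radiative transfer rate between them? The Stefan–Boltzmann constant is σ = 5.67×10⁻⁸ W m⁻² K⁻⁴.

For two large parallel gray plates, q = σ(T₁⁴ − T₂⁴) / (1/ε₁ + 1/ε₂ − 1).
1/ε₁ + 1/ε₂ − 1 = 1/0.89 + 1/0.94 − 1 = 1.187.
T₁⁴ − T₂⁴ = 5.92×10^12 − 5.10×10^11 = 5.41×10^12 K⁴.
q = 5.67×10⁻⁸ × 5.41×10^12 / 1.187 = 2.58×10^5 W/m².
Q = q·A = 2.58×10^5 × 12 = 3.10×10^6 W.

Q ≈ 3.10×10^6 W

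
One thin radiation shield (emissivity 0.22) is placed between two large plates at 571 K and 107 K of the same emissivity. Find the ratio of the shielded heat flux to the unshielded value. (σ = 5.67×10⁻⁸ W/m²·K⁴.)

ratio ≈ 0.500

With N identical shields there are N+1 = 2 gaps in series, each with the same radiative resistance, so the flux falls to 1/(N+1) of its unshielded value.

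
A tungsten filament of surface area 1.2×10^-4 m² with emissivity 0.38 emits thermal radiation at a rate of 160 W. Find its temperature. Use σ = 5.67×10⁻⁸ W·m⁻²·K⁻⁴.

From P = εσAT⁴, T = (P / εσA)^(1/4) = (160 / (0.38 × 5.67×10⁻⁸ × 1.20×10^-4))^(1/4).
T = (6.19×10^13)^(1/4) = 2800 K.

T ≈ 2800 K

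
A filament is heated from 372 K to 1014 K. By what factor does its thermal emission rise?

P ∝ T⁴, so the ratio is (1014/372)⁴ = (2.726)⁴ = 55.2.

ratio ≈ 55.2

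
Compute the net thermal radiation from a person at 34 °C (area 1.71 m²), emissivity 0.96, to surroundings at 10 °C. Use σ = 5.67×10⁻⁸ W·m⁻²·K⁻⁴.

Convert: 34 °C = 307 K; 10 °C = 283 K.
Q = εσA(T⁴ − T_s⁴). T⁴ − T_s⁴ = (307)⁴ − (283)⁴ = 8.88×10^9 − 6.41×10^9 = 2.47×10^9 K⁴.
Q = 0.96 × 5.67×10⁻⁸ × 1.71 × 2.47×10^9 = 230 W.

Q ≈ 230 W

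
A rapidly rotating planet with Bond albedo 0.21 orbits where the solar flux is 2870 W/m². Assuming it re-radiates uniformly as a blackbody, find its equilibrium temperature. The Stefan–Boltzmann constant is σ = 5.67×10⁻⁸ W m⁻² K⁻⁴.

Power absorbed = (1−a)S·πR²; power emitted = 4πR²σT⁴. Equating and cancelling πR²:
T = ((1−a)S / 4σ)^(1/4) = (2270 / (4 × 5.67×10⁻⁸))^(1/4) = (10.00×10^9)^(1/4).
T = 316 K.

T ≈ 316 K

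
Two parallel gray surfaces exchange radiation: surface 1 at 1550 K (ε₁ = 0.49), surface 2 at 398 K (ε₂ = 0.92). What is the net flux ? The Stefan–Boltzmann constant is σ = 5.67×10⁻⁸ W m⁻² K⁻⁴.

q ≈ 1.53×10^5 W/m²

For two large parallel gray plates, q = σ(T₁⁴ − T₂⁴) / (1/ε₁ + 1/ε₂ − 1).
1/ε₁ + 1/ε₂ − 1 = 1/0.49 + 1/0.92 − 1 = 2.128.
T₁⁴ − T₂⁴ = 5.77×10^12 − 2.51×10^10 = 5.75×10^12 K⁴.
q = 5.67×10⁻⁸ × 5.75×10^12 / 2.128 = 1.53×10^5 W/m².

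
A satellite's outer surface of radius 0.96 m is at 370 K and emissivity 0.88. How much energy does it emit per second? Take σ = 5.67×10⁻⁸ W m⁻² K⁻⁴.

P ≈ 10800 W

A = 4πr² = 4π × (0.96)² = 11.6 m².
Stefan–Boltzmann: P = εσAT⁴ = 0.88 × 5.67×10⁻⁸ × 11.6 × (370)⁴ = 0.88 × 5.67×10⁻⁸ × 11.6 × 1.87×10^10.
P = 10800 W.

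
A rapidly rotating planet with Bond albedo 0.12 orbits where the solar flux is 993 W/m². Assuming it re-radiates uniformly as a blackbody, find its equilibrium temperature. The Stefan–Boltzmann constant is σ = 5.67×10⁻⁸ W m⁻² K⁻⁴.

Power absorbed = (1−a)S·πR²; power emitted = 4πR²σT⁴. Equating and cancelling πR²:
T = ((1−a)S / 4σ)^(1/4) = (874 / (4 × 5.67×10⁻⁸))^(1/4) = (3.85×10^9)^(1/4).
T = 249 K.

T ≈ 249 K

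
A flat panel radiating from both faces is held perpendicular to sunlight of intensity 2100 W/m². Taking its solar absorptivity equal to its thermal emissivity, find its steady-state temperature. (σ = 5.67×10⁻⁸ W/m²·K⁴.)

T ≈ 369 K

Absorbed flux αS = emitted flux 2εσT⁴ per unit area; with α = ε this gives T = (S/2σ)^(1/4).
T = (2100 / (2 × 5.67×10⁻⁸))^(1/4) = (1.85×10^10)^(1/4).
T = 369 K.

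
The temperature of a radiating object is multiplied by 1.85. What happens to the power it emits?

factor ≈ 11.7

P ∝ T⁴, so the power scales as (1.85)⁴ = 11.7.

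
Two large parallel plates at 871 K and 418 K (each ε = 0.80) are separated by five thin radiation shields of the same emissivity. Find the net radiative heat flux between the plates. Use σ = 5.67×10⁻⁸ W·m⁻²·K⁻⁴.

Each of the 6 gaps contributes resistance (2/ε − 1) = 2/0.80 − 1 = 1.500; total = 9.000.
q = σ(T₁⁴ − T₂⁴) / 9.000 = 5.67×10⁻⁸ × 5.45×10^11 / 9.000 = 3430 W/m².

q ≈ 3430 W/m²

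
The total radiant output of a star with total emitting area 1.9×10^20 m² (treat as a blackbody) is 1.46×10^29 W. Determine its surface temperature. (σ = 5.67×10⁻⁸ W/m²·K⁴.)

T ≈ 10800 K

From P = σAT⁴, T = (P / σA)^(1/4) = (1.46×10^29 / (5.67×10⁻⁸ × 1.90×10^20))^(1/4).
T = (1.36×10^16)^(1/4) = 10800 K.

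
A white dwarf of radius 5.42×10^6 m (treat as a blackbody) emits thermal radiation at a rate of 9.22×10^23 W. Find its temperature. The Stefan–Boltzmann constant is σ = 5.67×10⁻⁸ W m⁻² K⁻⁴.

A = 4πr² = 4π × (5.42×10^6)² = 3.69×10^14 m².
From P = σAT⁴, T = (P / σA)^(1/4) = (9.22×10^23 / (5.67×10⁻⁸ × 3.69×10^14))^(1/4).
T = (4.40×10^16)^(1/4) = 14500 K.

T ≈ 14500 K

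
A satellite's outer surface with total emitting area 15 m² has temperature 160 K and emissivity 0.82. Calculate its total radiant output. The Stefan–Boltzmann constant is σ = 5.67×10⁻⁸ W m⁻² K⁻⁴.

P ≈ 457 W

Stefan–Boltzmann: P = εσAT⁴ = 0.82 × 5.67×10⁻⁸ × 15.0 × (160)⁴ = 0.82 × 5.67×10⁻⁸ × 15.0 × 6.55×10^8.
P = 457 W.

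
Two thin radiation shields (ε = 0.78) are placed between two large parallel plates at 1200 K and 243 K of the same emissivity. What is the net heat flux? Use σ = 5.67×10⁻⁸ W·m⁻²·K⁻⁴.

Each of the 3 gaps contributes resistance (2/ε − 1) = 2/0.78 − 1 = 1.564; total = 4.692.
q = σ(T₁⁴ − T₂⁴) / 4.692 = 5.67×10⁻⁸ × 2.07×10^12 / 4.692 = 25000 W/m².

q ≈ 25000 W/m²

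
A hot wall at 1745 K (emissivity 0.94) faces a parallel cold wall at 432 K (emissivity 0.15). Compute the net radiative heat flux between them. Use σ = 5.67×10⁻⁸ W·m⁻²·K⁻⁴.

For two large parallel gray plates, q = σ(T₁⁴ − T₂⁴) / (1/ε₁ + 1/ε₂ − 1).
1/ε₁ + 1/ε₂ − 1 = 1/0.94 + 1/0.15 − 1 = 6.730.
T₁⁴ − T₂⁴ = 9.27×10^12 − 3.48×10^10 = 9.24×10^12 K⁴.
q = 5.67×10⁻⁸ × 9.24×10^12 / 6.730 = 77800 W/m².

q ≈ 77800 W/m²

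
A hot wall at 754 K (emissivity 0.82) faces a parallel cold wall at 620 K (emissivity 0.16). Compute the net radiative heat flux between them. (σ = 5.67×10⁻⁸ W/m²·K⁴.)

For two large parallel gray plates, q = σ(T₁⁴ − T₂⁴) / (1/ε₁ + 1/ε₂ − 1).
1/ε₁ + 1/ε₂ − 1 = 1/0.82 + 1/0.16 − 1 = 6.470.
T₁⁴ − T₂⁴ = 3.23×10^11 − 1.48×10^11 = 1.75×10^11 K⁴.
q = 5.67×10⁻⁸ × 1.75×10^11 / 6.470 = 1540 W/m².

q ≈ 1540 W/m²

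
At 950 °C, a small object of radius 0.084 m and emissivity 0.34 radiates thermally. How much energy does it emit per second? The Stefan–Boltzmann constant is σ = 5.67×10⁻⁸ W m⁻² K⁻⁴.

A = 4πr² = 4π × (0.084)² = 0.0887 m².
950 °C = 1223 K.
P = εσAT⁴ = 0.34 × 5.67×10⁻⁸ × 0.0887 × (1223)⁴ = 0.34 × 5.67×10⁻⁸ × 0.0887 × 2.24×10^12.
P = 3820 W.

P ≈ 3820 W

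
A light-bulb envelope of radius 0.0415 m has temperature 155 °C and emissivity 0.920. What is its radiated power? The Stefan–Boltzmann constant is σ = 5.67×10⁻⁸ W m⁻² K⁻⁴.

P ≈ 37.9 W

A = 4πr² = 4π × (0.0415)² = 0.0216 m².
155 °C = 428 K.
P = εσAT⁴ = 0.920 × 5.67×10⁻⁸ × 0.0216 × (428)⁴ = 0.920 × 5.67×10⁻⁸ × 0.0216 × 3.36×10^10.
P = 37.9 W.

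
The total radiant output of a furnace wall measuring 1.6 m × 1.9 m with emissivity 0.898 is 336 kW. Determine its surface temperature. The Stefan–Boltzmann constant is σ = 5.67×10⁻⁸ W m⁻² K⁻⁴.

T ≈ 1210 K

A = 1.6 × 1.9 = 3.04 m².
From P = εσAT⁴, T = (P / εσA)^(1/4) = (3.36×10^5 / (0.898 × 5.67×10⁻⁸ × 3.04))^(1/4).
T = (2.17×10^12)^(1/4) = 1210 K.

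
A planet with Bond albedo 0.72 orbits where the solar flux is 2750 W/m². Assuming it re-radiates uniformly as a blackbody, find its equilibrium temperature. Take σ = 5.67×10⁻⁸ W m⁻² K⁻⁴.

Power absorbed = (1−a)S·πR²; power emitted = 4πR²σT⁴. Equating and cancelling πR²:
T = ((1−a)S / 4σ)^(1/4) = (770 / (4 × 5.67×10⁻⁸))^(1/4) = (3.40×10^9)^(1/4).
T = 241 K.

T ≈ 241 K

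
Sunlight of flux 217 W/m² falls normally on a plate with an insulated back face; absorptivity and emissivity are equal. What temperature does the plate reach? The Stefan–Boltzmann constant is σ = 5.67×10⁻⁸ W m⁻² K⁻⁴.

T ≈ 249 K

Absorbed flux αS = emitted flux εσT⁴ (one radiating face); with α = ε, T = (S/σ)^(1/4).
T = (217 / 5.67×10⁻⁸)^(1/4) = (3.83×10^9)^(1/4).
T = 249 K.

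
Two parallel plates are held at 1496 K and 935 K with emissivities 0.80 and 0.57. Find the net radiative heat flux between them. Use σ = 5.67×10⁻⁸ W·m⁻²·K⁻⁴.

For two large parallel gray plates, q = σ(T₁⁴ − T₂⁴) / (1/ε₁ + 1/ε₂ − 1).
1/ε₁ + 1/ε₂ − 1 = 1/0.80 + 1/0.57 − 1 = 2.004.
T₁⁴ − T₂⁴ = 5.01×10^12 − 7.64×10^11 = 4.24×10^12 K⁴.
q = 5.67×10⁻⁸ × 4.24×10^12 / 2.004 = 1.20×10^5 W/m².

q ≈ 1.20×10^5 W/m²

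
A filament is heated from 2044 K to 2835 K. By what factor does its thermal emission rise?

P ∝ T⁴, so the ratio is (2835/2044)⁴ = (1.387)⁴ = 3.70.

ratio ≈ 3.70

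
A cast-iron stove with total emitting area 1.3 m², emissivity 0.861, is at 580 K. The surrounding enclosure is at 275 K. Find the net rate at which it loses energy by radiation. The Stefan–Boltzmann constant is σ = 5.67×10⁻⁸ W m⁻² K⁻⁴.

Q ≈ 6820 W

Q = εσA(T⁴ − T_s⁴). T⁴ − T_s⁴ = (580)⁴ − (275)⁴ = 1.13×10^11 − 5.72×10^9 = 1.07×10^11 K⁴.
Q = 0.861 × 5.67×10⁻⁸ × 1.30 × 1.07×10^11 = 6820 W.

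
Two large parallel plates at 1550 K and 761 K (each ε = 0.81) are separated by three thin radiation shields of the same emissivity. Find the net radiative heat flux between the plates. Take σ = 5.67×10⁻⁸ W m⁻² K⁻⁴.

q ≈ 52500 W/m²

Each of the 4 gaps contributes resistance (2/ε − 1) = 2/0.81 − 1 = 1.469; total = 5.877.
q = σ(T₁⁴ − T₂⁴) / 5.877 = 5.67×10⁻⁸ × 5.44×10^12 / 5.877 = 52500 W/m².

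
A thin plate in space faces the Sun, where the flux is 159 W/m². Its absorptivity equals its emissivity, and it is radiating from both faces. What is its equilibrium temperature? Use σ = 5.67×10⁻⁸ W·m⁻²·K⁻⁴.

T ≈ 194 K

Absorbed flux αS = emitted flux 2εσT⁴ per unit area; with α = ε this gives T = (S/2σ)^(1/4).
T = (159 / (2 × 5.67×10⁻⁸))^(1/4) = (1.40×10^9)^(1/4).
T = 194 K.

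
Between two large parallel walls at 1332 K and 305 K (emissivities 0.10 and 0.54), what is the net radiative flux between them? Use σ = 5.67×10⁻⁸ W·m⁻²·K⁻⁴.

q ≈ 16400 W/m²

For two large parallel gray plates, q = σ(T₁⁴ − T₂⁴) / (1/ε₁ + 1/ε₂ − 1).
1/ε₁ + 1/ε₂ − 1 = 1/0.10 + 1/0.54 − 1 = 10.85.
T₁⁴ − T₂⁴ = 3.15×10^12 − 8.65×10^9 = 3.14×10^12 K⁴.
q = 5.67×10⁻⁸ × 3.14×10^12 / 10.85 = 16400 W/m².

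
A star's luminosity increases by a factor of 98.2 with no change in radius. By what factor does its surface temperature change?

P ∝ T⁴ ⇒ T ∝ P^(1/4), so T scales by (98.2)^(1/4) = 3.15.

factor ≈ 3.15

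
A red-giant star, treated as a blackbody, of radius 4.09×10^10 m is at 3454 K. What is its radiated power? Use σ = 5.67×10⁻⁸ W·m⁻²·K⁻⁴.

P ≈ 1.70×10^29 W

A = 4πr² = 4π × (4.09×10^10)² = 2.10×10^22 m².
P = σAT⁴ = 5.67×10⁻⁸ × 2.10×10^22 × (3454)⁴ = 5.67×10⁻⁸ × 2.10×10^22 × 1.42×10^14.
P = 1.70×10^29 W.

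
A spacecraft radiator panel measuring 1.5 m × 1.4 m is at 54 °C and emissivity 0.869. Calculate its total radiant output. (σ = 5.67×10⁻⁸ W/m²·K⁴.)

P ≈ 1180 W

A = 1.5 × 1.4 = 2.10 m².
54 °C = 327 K.
P = εσAT⁴ = 0.869 × 5.67×10⁻⁸ × 2.10 × (327)⁴ = 0.869 × 5.67×10⁻⁸ × 2.10 × 1.14×10^10.
P = 1180 W.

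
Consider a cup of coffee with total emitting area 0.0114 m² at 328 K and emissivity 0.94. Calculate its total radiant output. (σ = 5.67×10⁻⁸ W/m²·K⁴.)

P = εσAT⁴ = 0.94 × 5.67×10⁻⁸ × 0.0114 × (328)⁴ = 0.94 × 5.67×10⁻⁸ × 0.0114 × 1.16×10^10.
P = 7.03 W.

P ≈ 7.03 W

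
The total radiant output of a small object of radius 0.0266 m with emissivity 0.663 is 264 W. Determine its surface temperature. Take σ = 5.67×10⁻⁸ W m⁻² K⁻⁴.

A = 4πr² = 4π × (0.0266)² = 8.89×10^-3 m².
From P = εσAT⁴, T = (P / εσA)^(1/4) = (264 / (0.663 × 5.67×10⁻⁸ × 8.89×10^-3))^(1/4).
T = (7.90×10^11)^(1/4) = 943 K.

T ≈ 943 K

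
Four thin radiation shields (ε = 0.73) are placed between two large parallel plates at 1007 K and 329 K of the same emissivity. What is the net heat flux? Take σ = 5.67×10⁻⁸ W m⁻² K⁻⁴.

q ≈ 6630 W/m²

Each of the 5 gaps contributes resistance (2/ε − 1) = 2/0.73 − 1 = 1.740; total = 8.699.
q = σ(T₁⁴ − T₂⁴) / 8.699 = 5.67×10⁻⁸ × 1.02×10^12 / 8.699 = 6630 W/m².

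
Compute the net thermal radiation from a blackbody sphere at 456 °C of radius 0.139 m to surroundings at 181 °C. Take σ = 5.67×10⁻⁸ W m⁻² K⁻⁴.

Q ≈ 3300 W

A = 4πr² = 4π × (0.139)² = 0.243 m².
Convert: 456 °C = 729 K; 181 °C = 454 K.
Q = σA(T⁴ − T_s⁴). T⁴ − T_s⁴ = (729)⁴ − (454)⁴ = 2.82×10^11 − 4.25×10^10 = 2.40×10^11 K⁴.
Q = 5.67×10⁻⁸ × 0.243 × 2.40×10^11 = 3300 W.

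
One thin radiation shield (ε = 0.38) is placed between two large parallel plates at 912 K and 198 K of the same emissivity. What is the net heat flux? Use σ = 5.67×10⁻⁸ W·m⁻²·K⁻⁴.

Each of the 2 gaps contributes resistance (2/ε − 1) = 2/0.38 − 1 = 4.263; total = 8.526.
q = σ(T₁⁴ − T₂⁴) / 8.526 = 5.67×10⁻⁸ × 6.90×10^11 / 8.526 = 4590 W/m².

q ≈ 4590 W/m²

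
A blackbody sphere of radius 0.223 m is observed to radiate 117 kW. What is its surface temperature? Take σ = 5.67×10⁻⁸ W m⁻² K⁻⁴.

A = 4πr² = 4π × (0.223)² = 0.625 m².
From P = σAT⁴, T = (P / σA)^(1/4) = (1.17×10^5 / (5.67×10⁻⁸ × 0.625))^(1/4).
T = (3.30×10^12)^(1/4) = 1350 K.

T ≈ 1350 K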